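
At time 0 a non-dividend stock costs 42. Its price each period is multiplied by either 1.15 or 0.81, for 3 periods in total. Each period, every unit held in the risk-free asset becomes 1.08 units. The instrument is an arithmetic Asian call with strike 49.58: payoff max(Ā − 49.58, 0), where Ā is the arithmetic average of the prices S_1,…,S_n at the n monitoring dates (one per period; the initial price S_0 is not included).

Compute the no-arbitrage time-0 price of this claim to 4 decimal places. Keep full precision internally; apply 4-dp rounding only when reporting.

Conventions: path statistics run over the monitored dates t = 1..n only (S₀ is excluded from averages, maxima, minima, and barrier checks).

Under the martingale measure an up-move has probability p* = 0.7941; value the claim as the probability-weighted average of per-path payoffs, discounted 3 periods at R = 1.08.
Enumerate all 2^3 = 8 price paths (U = up ×1.15, D = down ×0.81); each path with k up-moves has probability p*^k·(1−p*)^(3−k).
DDD: Ā=27.9656, payoff=0.0000, prob=0.008727
UDD: Ā=39.7042, payoff=0.0000, prob=0.033661
DUD: Ā=34.9442, payoff=0.0000, prob=0.033661
UUD: Ā=49.6121, payoff=0.0321, prob=0.129834
DDU: Ā=31.0886, payoff=0.0000, prob=0.033661
UDU: Ā=44.1382, payoff=0.0000, prob=0.129834
DUU: Ā=39.3781, payoff=0.0000, prob=0.129834
UUU: Ā=55.9072, payoff=6.3273, prob=0.500789
Price = Σ prob·payoff / R^3 = 3.172790 / 1.259712 = 2.5187

price = 2.5187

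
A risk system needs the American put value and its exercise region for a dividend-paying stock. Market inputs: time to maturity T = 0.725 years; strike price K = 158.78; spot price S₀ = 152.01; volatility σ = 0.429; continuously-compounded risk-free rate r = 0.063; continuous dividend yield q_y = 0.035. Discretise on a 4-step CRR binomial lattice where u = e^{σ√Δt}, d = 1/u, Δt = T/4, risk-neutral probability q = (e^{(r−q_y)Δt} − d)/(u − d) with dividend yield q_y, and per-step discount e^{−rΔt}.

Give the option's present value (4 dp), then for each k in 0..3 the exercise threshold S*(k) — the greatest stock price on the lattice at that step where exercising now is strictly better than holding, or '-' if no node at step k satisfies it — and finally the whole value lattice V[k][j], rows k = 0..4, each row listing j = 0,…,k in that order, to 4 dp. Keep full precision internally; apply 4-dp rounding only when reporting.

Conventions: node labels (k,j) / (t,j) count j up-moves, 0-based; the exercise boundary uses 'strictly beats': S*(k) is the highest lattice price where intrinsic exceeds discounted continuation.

price = 24.1503
boundary = - - 105.4953 126.6346
tree:
24.1503
36.5951 10.6140
53.2847 18.5447 1.8706
70.8953 32.1454 3.5586 0.0000
85.5661 53.2847 6.7700 0.0000 0.0000

params: Δt=0.18125 u=1.20038 d=0.83307 q=0.46832 e^(-rΔt)=0.98865
t_4 payoffs: 85.5661 53.2847 6.7700 0.0000 0.0000
t_3: node(3,0) S=87.8847 payoff=70.8953 vs cont=69.6483 → 70.8953 [stop]  node(3,1) S=126.6346 payoff=32.1454 vs cont=31.1434 → 32.1454 [stop]  node(3,2) S=182.4701 payoff=0.0000 vs cont=3.5586 → 3.5586 [wait]  node(3,3) S=262.9245 payoff=0.0000 vs cont=0.0000 → 0.0000 [wait]  ⇒ S*(3)=126.6346
t_2: node(2,0) S=105.4953 payoff=53.2847 vs cont=52.1491 → 53.2847 [stop]  node(2,1) S=152.0100 payoff=6.7700 vs cont=18.5447 → 18.5447 [wait]  node(2,2) S=219.0339 payoff=0.0000 vs cont=1.8706 → 1.8706 [wait]  ⇒ S*(2)=105.4953
t_1: node(1,0) S=126.6346 payoff=32.1454 vs cont=36.5951 → 36.5951 [wait]  node(1,1) S=182.4701 payoff=0.0000 vs cont=10.6140 → 10.6140 [wait]  ⇒ S*(1)=-
t_0: node(0,0) S=152.0100 payoff=6.7700 vs cont=24.1503 → 24.1503 [wait]  ⇒ S*(0)=-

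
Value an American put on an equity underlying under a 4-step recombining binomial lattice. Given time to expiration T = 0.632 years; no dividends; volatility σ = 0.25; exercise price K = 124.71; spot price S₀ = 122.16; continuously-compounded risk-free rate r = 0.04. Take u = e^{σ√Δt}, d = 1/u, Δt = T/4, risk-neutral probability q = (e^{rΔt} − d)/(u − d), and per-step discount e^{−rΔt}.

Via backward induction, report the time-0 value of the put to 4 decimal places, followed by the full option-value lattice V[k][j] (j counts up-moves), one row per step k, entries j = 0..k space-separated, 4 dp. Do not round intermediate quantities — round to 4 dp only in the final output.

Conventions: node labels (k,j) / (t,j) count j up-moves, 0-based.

Δt=0.15800  u=1.10448  d=0.90540  q=0.50702  discount=0.99370
step 4 (expiry): payoffs max(K−S,0) = 42.6181 24.5684 2.5500 0.0000 0.0000
k=3: (k=3,j=0): S=90.6687, K−S=34.0413, hold=33.2556 ⇒ V=34.0413 exercise | (k=3,j=1): S=110.6043, K−S=14.1057, hold=13.3201 ⇒ V=14.1057 exercise | (k=3,j=2): S=134.9231, K−S=0.0000, hold=1.2492 ⇒ V=1.2492 continue | (k=3,j=3): S=164.5889, K−S=0.0000, hold=0.0000 ⇒ V=0.0000 continue
k=2: (k=2,j=0): S=100.1416, K−S=24.5684, hold=23.7827 ⇒ V=24.5684 exercise | (k=2,j=1): S=122.1600, K−S=2.5500, hold=7.5393 ⇒ V=7.5393 continue | (k=2,j=2): S=149.0196, K−S=0.0000, hold=0.6119 ⇒ V=0.6119 continue
k=1: (k=1,j=0): S=110.6043, K−S=14.1057, hold=15.8338 ⇒ V=15.8338 continue | (k=1,j=1): S=134.9231, K−S=0.0000, hold=4.0016 ⇒ V=4.0016 continue
k=0: (k=0,j=0): S=122.1600, K−S=2.5500, hold=9.7726 ⇒ V=9.7726 continue

price = 9.7726
tree:
9.7726
15.8338 4.0016
24.5684 7.5393 0.6119
34.0413 14.1057 1.2492 0.0000
42.6181 24.5684 2.5500 0.0000 0.0000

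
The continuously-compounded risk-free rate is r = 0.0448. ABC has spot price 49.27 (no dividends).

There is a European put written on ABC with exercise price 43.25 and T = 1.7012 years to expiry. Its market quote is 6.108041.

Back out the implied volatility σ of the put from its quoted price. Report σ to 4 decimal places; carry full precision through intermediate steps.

At σ = 0.4395 the Black–Scholes value reproduces the quote:
σ√T = 0.4395·√1.7012 = 0.573240
d₁ = (ln(S/K) + (r+σ²/2)T) / (σ√T) = (ln(49.27/43.25) + (0.0448+0.4395²/2)·1.7012) / 0.573240 = (0.130318 + 0.240516) / 0.573240 = 0.646909
d₂ = d₁ − σ√T = 0.646909 − 0.573240 = 0.073669
e^{−rT} = 0.926618
N(−d₁) = 0.258846,  N(−d₂) = 0.470637
V = K·e^{−rT}·N(−d₂) − S·N(−d₁) = 18.861360 − 12.753319 = 6.108041 (equal to the quote); since ∂V/∂σ > 0 for all σ, the implied volatility is unique

sigma = 0.4395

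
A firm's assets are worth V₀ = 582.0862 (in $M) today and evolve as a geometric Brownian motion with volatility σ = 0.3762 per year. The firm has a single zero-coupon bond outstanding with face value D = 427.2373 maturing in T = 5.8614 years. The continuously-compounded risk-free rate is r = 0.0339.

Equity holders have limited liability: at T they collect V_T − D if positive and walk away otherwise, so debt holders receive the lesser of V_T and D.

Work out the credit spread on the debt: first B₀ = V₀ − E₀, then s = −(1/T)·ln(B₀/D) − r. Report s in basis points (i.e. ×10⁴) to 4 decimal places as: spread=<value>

Work the structural quantities from V₀ = 582.0862 against face 427.2373:
d₁ = [ln(V₀/D) + (r + σ²/2)T] / (σ√T)
   = [ln(582.0862/427.2373) + (0.0339 + 0.5·0.3762²)·5.8614] / (0.3762·√5.8614)
   = [0.309279 + 0.613473] / 0.910793 = 1.013131
d₂ = d₁ − σ√T = 1.013131 − 0.910793 = 0.102338
N(d₁) = 0.844501,  N(d₂) = 0.540756,  e^(−rT) = 0.819795
E₀ = V₀·N(d₁) − D·e^(−rT)·N(d₂)
   = 582.0862·0.844501 − 427.2373·0.819795·0.540756 = 302.174428
B₀ = V₀ − E₀ = 582.0862 − 302.174428 = 279.911772
spread = −(1/T)·ln(B₀/D) − r = −(1/5.8614)·ln(279.911772/427.2373) − 0.0339 = 0.03824405
in basis points: 0.03824405 × 10⁴ = 382.4405 bp

spread=382.4405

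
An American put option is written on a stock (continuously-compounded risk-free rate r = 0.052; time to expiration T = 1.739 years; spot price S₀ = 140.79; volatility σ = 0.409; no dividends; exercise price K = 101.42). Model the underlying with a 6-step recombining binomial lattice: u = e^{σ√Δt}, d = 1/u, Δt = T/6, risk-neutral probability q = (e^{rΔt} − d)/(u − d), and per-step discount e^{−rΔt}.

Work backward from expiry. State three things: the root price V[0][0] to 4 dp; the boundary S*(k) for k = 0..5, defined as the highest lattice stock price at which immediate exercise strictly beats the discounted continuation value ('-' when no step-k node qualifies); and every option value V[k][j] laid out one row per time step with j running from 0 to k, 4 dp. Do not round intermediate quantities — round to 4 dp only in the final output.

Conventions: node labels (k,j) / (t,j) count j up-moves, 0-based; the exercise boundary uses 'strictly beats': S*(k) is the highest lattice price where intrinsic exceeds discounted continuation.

Δt=0.28983  u=1.24631  d=0.80237  q=0.47938  discount=0.98504
step 6 (expiry): payoffs max(K−S,0) = 63.8529 43.0671 10.7806 0.0000 0.0000 0.0000 0.0000
step 5: (k=5,j=0): S=46.8204, K−S=54.5996, hold=53.0825 ⇒ V=54.5996 exercise | (k=5,j=1): S=72.7260, K−S=28.6940, hold=27.1769 ⇒ V=28.6940 exercise | (k=5,j=2): S=112.9652, K−S=0.0000, hold=5.5286 ⇒ V=5.5286 continue | (k=5,j=3): S=175.4685, K−S=0.0000, hold=0.0000 ⇒ V=0.0000 continue | (k=5,j=4): S=272.5547, K−S=0.0000, hold=0.0000 ⇒ V=0.0000 continue | (k=5,j=5): S=423.3584, K−S=0.0000, hold=0.0000 ⇒ V=0.0000 continue  boundary S*=72.7260
step 4: (k=4,j=0): S=58.3529, K−S=43.0671, hold=41.5500 ⇒ V=43.0671 exercise | (k=4,j=1): S=90.6394, K−S=10.7806, hold=17.3259 ⇒ V=17.3259 continue | (k=4,j=2): S=140.7900, K−S=0.0000, hold=2.8353 ⇒ V=2.8353 continue | (k=4,j=3): S=218.6887, K−S=0.0000, hold=0.0000 ⇒ V=0.0000 continue | (k=4,j=4): S=339.6886, K−S=0.0000, hold=0.0000 ⇒ V=0.0000 continue  boundary S*=58.3529
step 3: (k=3,j=0): S=72.7260, K−S=28.6940, hold=30.2676 ⇒ V=30.2676 continue | (k=3,j=1): S=112.9652, K−S=0.0000, hold=10.2241 ⇒ V=10.2241 continue | (k=3,j=2): S=175.4685, K−S=0.0000, hold=1.4540 ⇒ V=1.4540 continue | (k=3,j=3): S=272.5547, K−S=0.0000, hold=0.0000 ⇒ V=0.0000 continue  boundary S*=-
step 2: (k=2,j=0): S=90.6394, K−S=10.7806, hold=20.3502 ⇒ V=20.3502 continue | (k=2,j=1): S=140.7900, K−S=0.0000, hold=5.9299 ⇒ V=5.9299 continue | (k=2,j=2): S=218.6887, K−S=0.0000, hold=0.7457 ⇒ V=0.7457 continue  boundary S*=-
step 1: (k=1,j=0): S=112.9652, K−S=0.0000, hold=13.2364 ⇒ V=13.2364 continue | (k=1,j=1): S=175.4685, K−S=0.0000, hold=3.3931 ⇒ V=3.3931 continue  boundary S*=-
step 0: (k=0,j=0): S=140.7900, K−S=0.0000, hold=8.3903 ⇒ V=8.3903 continue  boundary S*=-

price = 8.3903
boundary = - - - - 58.3529 72.7260
tree:
8.3903
13.2364 3.3931
20.3502 5.9299 0.7457
30.2676 10.2241 1.4540 0.0000
43.0671 17.3259 2.8353 0.0000 0.0000
54.5996 28.6940 5.5286 0.0000 0.0000 0.0000
63.8529 43.0671 10.7806 0.0000 0.0000 0.0000 0.0000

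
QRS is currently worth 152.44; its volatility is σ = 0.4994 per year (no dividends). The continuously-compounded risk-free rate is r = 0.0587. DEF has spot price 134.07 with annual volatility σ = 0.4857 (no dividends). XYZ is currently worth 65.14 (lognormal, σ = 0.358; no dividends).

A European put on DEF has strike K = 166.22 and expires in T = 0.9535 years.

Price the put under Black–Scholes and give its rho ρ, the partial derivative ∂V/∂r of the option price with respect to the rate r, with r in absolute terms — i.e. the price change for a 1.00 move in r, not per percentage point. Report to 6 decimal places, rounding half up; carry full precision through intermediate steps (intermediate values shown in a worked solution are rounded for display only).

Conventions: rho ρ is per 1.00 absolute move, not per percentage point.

price = 40.334817
ρ = -107.370626

σ√T = 0.4857·√0.9535 = 0.474273
d₁ = (ln(S/K) + (r+σ²/2)T) / (σ√T) = (ln(134.07/166.22) + (0.0587+0.4857²/2)·0.9535) / 0.474273 = (-0.214950 + 0.168438) / 0.474273 = -0.098071
d₂ = d₁ − σ√T = -0.098071 − 0.474273 = -0.572344
e^{−rT} = 0.945567
N(−d₁) = 0.539062,  N(−d₂) = 0.716455
Put price V = K·e^{−rT}·N(−d₂) − S·N(−d₁) = 112.606844 − 72.272027 = 40.334817
ρ = −K·T·e^{−rT}·N(−d₂) = -107.370626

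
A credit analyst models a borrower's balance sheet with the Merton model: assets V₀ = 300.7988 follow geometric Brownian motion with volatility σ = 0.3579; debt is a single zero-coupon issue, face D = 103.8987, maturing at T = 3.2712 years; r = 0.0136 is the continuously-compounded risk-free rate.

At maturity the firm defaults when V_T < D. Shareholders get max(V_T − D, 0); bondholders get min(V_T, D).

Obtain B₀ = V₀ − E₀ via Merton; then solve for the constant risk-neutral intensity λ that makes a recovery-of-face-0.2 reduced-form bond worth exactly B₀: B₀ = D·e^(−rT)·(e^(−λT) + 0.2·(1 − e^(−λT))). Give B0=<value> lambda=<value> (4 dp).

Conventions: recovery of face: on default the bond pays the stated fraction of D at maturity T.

B0=97.4618 lambda=0.0075

Apply the equity-as-call identities (strike 103.8987, horizon 3.2712 years):
d₁ = [ln(V₀/D) + (r + σ²/2)T] / (σ√T)
   = [ln(300.7988/103.8987) + (0.0136 + 0.5·0.3579²)·3.2712] / (0.3579·√3.2712)
   = [1.063025 + 0.253996] / 0.647314 = 2.034593
d₂ = d₁ − σ√T = 2.034593 − 0.647314 = 1.387279
N(d₁) = 0.979054,  N(d₂) = 0.917322,  e^(−rT) = 0.956487
E₀ = V₀·N(d₁) − D·e^(−rT)·N(d₂)
   = 300.7988·0.979054 − 103.8987·0.956487·0.917322 = 203.336953
B₀ = V₀ − E₀ = 300.7988 − 203.336953 = 97.461847
e^(−λT) = (B₀·e^(rT)/D − 0.2)/(1 − 0.2) = (97.4618·1.045493/103.8987 − 0.2)/0.8 = 0.97590089
λ = −ln(0.97590089)/3.2712 = 0.007457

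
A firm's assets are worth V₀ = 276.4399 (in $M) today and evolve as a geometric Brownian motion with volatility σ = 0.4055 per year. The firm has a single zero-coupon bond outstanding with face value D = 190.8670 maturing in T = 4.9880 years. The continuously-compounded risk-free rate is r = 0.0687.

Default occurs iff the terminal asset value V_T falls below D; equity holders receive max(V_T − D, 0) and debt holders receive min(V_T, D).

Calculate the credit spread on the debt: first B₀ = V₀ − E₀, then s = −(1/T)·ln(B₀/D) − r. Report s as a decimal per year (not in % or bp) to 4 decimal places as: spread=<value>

spread=0.0325

Work the structural quantities from V₀ = 276.4399 against face 190.8670:
d₁ = [ln(V₀/D) + (r + σ²/2)T] / (σ√T)
   = [ln(276.4399/190.8670) + (0.0687 + 0.5·0.4055²)·4.9880] / (0.4055·√4.9880)
   = [0.370417 + 0.752765] / 0.905637 = 1.240212
d₂ = d₁ − σ√T = 1.240212 − 0.905637 = 0.334575
N(d₁) = 0.892551,  N(d₂) = 0.631027,  e^(−rT) = 0.709868
E₀ = V₀·N(d₁) − D·e^(−rT)·N(d₂)
   = 276.4399·0.892551 − 190.8670·0.709868·0.631027 = 161.238681
B₀ = V₀ − E₀ = 276.4399 − 161.238681 = 115.201219
spread = −(1/T)·ln(B₀/D) − r = −(1/4.9880)·ln(115.201219/190.8670) − 0.0687 = 0.03252224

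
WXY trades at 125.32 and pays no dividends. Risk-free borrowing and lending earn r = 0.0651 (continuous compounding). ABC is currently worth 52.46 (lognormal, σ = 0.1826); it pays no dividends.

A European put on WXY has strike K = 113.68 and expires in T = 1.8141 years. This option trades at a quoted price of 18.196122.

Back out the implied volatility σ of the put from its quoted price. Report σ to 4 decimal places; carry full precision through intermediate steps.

At σ = 0.4826 the Black–Scholes value reproduces the quote:
σ√T = 0.4826·√1.8141 = 0.650007
d₁ = (ln(S/K) + (r+σ²/2)T) / (σ√T) = (ln(125.32/113.68) + (0.0651+0.4826²/2)·1.8141) / 0.650007 = (0.097483 + 0.329352) / 0.650007 = 0.656663
d₂ = d₁ − σ√T = 0.656663 − 0.650007 = 0.006656
e^{−rT} = 0.888609
N(−d₁) = 0.255699,  N(−d₂) = 0.497345
V = K·e^{−rT}·N(−d₂) − S·N(−d₁) = 50.240303 − 32.044182 = 18.196122 (the quoted price), and the Black–Scholes price is strictly increasing in σ, so σ is unique

sigma = 0.4826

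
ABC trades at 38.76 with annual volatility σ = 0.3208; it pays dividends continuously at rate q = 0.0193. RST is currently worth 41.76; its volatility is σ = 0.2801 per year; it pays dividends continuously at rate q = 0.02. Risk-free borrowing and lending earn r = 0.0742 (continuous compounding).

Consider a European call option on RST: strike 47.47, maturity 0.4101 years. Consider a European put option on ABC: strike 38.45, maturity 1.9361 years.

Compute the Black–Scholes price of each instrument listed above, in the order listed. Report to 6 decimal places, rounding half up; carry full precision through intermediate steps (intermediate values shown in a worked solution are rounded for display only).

price(RST call K=47.47) = 1.338807
price(ABC put K=38.45) = 4.421167

[RST call K=47.47]
σ√T = 0.2801·√0.4101 = 0.179373
d₁ = (ln(S/K) + (r−q+σ²/2)T) / (σ√T) = (ln(41.76/47.47) + (0.0742−0.02+0.2801²/2)·0.4101) / 0.179373 = (-0.128159 + 0.038315) / 0.179373 = -0.500878
d₂ = d₁ − σ√T = -0.500878 − 0.179373 = -0.680251
e^{−rT} = 0.970029
e^{−qT} = 0.991832
N(d₁) = 0.308229,  N(d₂) = 0.248173
price = S·e^{−qT}·N(d₁) − K·e^{−rT}·N(d₂) = 12.766482 − 11.427675 = 1.338807
[ABC put K=38.45]
σ√T = 0.3208·√1.9361 = 0.446373
d₁ = (ln(S/K) + (r−q+σ²/2)T) / (σ√T) = (ln(38.76/38.45) + (0.0742−0.0193+0.3208²/2)·1.9361) / 0.446373 = (0.008030 + 0.205916) / 0.446373 = 0.479300
d₂ = d₁ − σ√T = 0.479300 − 0.446373 = 0.032926
e^{−rT} = 0.866183
e^{−qT} = 0.963323
N(−d₁) = 0.315863,  N(−d₂) = 0.486867
price = K·e^{−rT}·N(−d₂) − S·e^{−qT}·N(−d₁) = 16.214974 − 11.793807 = 4.421167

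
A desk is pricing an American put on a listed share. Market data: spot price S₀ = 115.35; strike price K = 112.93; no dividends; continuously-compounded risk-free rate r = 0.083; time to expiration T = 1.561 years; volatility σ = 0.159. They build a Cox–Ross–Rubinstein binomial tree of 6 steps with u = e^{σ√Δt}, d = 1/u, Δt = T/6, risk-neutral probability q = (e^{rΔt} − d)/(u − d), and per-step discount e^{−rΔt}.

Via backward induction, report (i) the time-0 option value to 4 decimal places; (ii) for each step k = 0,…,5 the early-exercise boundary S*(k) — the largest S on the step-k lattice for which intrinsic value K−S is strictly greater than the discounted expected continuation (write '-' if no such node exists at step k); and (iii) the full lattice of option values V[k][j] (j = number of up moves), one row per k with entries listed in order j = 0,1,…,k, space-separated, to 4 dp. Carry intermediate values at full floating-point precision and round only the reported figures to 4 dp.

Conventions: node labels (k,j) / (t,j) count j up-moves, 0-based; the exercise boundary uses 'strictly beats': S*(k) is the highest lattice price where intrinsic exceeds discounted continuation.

params: Δt=0.26017 u=1.08448 d=0.92210 q=0.61417 e^(-rΔt)=0.97864
t_6 payoffs: 42.0230 29.5366 14.8513 0.0000 0.0000 0.0000 0.0000
t_5: node(5,0) S=76.8972 payoff=36.0328 vs cont=33.6204 → 36.0328 [stop]  node(5,1) S=90.4385 payoff=22.4915 vs cont=20.0791 → 22.4915 [stop]  node(5,2) S=106.3644 payoff=6.5656 vs cont=5.6077 → 6.5656 [stop]  node(5,3) S=125.0947 payoff=0.0000 vs cont=0.0000 → 0.0000 [wait]  node(5,4) S=147.1235 payoff=0.0000 vs cont=0.0000 → 0.0000 [wait]  node(5,5) S=173.0314 payoff=0.0000 vs cont=0.0000 → 0.0000 [wait]  ⇒ S*(5)=106.3644
t_4: node(4,0) S=83.3934 payoff=29.5366 vs cont=27.1241 → 29.5366 [stop]  node(4,1) S=98.0787 payoff=14.8513 vs cont=12.4389 → 14.8513 [stop]  node(4,2) S=115.3500 payoff=0.0000 vs cont=2.4791 → 2.4791 [wait]  node(4,3) S=135.6627 payoff=0.0000 vs cont=0.0000 → 0.0000 [wait]  node(4,4) S=159.5524 payoff=0.0000 vs cont=0.0000 → 0.0000 [wait]  ⇒ S*(4)=98.0787
t_3: node(3,0) S=90.4385 payoff=22.4915 vs cont=20.0791 → 22.4915 [stop]  node(3,1) S=106.3644 payoff=6.5656 vs cont=7.0978 → 7.0978 [wait]  node(3,2) S=125.0947 payoff=0.0000 vs cont=0.9361 → 0.9361 [wait]  node(3,3) S=147.1235 payoff=0.0000 vs cont=0.0000 → 0.0000 [wait]  ⇒ S*(3)=90.4385
t_2: node(2,0) S=98.0787 payoff=14.8513 vs cont=12.7587 → 14.8513 [stop]  node(2,1) S=115.3500 payoff=0.0000 vs cont=3.2427 → 3.2427 [wait]  node(2,2) S=135.6627 payoff=0.0000 vs cont=0.3535 → 0.3535 [wait]  ⇒ S*(2)=98.0787
t_1: node(1,0) S=106.3644 payoff=6.5656 vs cont=7.5567 → 7.5567 [wait]  node(1,1) S=125.0947 payoff=0.0000 vs cont=1.4369 → 1.4369 [wait]  ⇒ S*(1)=-
t_0: node(0,0) S=115.3500 payoff=0.0000 vs cont=3.7170 → 3.7170 [wait]  ⇒ S*(0)=-

price = 3.7170
boundary = - - 98.0787 90.4385 98.0787 106.3644
tree:
3.7170
7.5567 1.4369
14.8513 3.2427 0.3535
22.4915 7.0978 0.9361 0.0000
29.5366 14.8513 2.4791 0.0000 0.0000
36.0328 22.4915 6.5656 0.0000 0.0000 0.0000
42.0230 29.5366 14.8513 0.0000 0.0000 0.0000 0.0000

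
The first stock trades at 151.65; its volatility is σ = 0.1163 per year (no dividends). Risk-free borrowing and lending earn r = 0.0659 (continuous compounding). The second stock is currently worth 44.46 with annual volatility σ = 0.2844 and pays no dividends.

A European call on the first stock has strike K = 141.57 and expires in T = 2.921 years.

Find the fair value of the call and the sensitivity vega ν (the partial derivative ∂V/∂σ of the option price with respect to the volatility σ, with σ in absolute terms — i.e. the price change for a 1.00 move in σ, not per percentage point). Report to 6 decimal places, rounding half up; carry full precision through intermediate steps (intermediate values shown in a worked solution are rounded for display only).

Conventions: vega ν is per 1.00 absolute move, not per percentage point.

σ√T = 0.1163·√2.921 = 0.198768
d₁ = (ln(S/K) + (r+σ²/2)T) / (σ√T) = (ln(151.65/141.57) + (0.0659+0.1163²/2)·2.921) / 0.198768 = (0.068781 + 0.212248) / 0.198768 = 1.413858
d₂ = d₁ − σ√T = 1.413858 − 0.198768 = 1.215091
e^{−rT} = 0.824899
N(d₁) = 0.921298,  N(d₂) = 0.887834
Call price V = S·N(d₁) − K·e^{−rT}·N(d₂) = 139.714874 − 103.682168 = 36.032705
φ(d₁) = (1/√(2π))·e^{−d₁²/2} = 0.146836
ν = S·φ(d₁)·√T = 38.057661

price = 36.032705
ν = 38.057661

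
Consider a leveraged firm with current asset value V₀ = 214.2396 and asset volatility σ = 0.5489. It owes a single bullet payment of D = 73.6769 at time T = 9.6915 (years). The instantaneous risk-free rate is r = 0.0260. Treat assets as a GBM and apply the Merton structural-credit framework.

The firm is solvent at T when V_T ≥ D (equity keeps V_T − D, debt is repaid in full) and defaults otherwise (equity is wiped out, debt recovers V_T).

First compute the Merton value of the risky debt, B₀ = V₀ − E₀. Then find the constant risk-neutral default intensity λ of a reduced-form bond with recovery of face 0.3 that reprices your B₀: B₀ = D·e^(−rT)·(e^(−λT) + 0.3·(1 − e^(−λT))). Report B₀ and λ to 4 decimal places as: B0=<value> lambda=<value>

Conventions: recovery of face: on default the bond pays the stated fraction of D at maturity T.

B0=37.8789 lambda=0.0682

With assets at 214.2396 and a single debt payment of 73.6769 at 9.6915 years:
d₁ = [ln(V₀/D) + (r + σ²/2)T] / (σ√T)
   = [ln(214.2396/73.6769) + (0.0260 + 0.5·0.5489²)·9.6915] / (0.5489·√9.6915)
   = [1.067406 + 1.711961] / 1.708790 = 1.626511
d₂ = d₁ − σ√T = 1.626511 − 1.708790 = -0.082279
N(d₁) = 0.948080,  N(d₂) = 0.467213,  e^(−rT) = 0.777261
E₀ = V₀·N(d₁) − D·e^(−rT)·N(d₂)
   = 214.2396·0.948080 − 73.6769·0.777261·0.467213 = 176.360703
B₀ = V₀ − E₀ = 214.2396 − 176.360703 = 37.878897
e^(−λT) = (B₀·e^(rT)/D − 0.3)/(1 − 0.3) = (37.8789·1.286569/73.6769 − 0.3)/0.7 = 0.51636167
λ = −ln(0.51636167)/9.6915 = 0.068199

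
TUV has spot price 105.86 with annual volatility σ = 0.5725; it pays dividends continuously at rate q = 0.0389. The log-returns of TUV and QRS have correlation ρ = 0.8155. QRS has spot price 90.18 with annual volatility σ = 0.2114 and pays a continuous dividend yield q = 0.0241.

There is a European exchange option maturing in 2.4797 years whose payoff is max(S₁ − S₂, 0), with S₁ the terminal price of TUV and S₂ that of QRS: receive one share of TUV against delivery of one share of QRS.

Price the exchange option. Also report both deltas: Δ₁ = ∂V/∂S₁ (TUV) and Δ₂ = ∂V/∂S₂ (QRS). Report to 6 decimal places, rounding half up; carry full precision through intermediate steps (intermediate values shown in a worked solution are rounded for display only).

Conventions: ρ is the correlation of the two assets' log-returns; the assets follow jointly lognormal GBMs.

σ_eff = √(σ₁² + σ₂² − 2ρσ₁σ₂) = √(0.5725² + 0.2114² − 2·0.8155·0.5725·0.2114) = 0.418392
d₁ = (ln(S₁/S₂) + (q₂ − q₁ + σ_eff²/2)T) / (σ_eff√T) = (ln(105.86/90.18) + (0.0241 − 0.0389 + 0.087526)·2.4797) / 0.658845 = 0.517039
d₂ = d₁ − σ_eff√T = 0.517039 − 0.658845 = -0.141806
N(d₁) = 0.697436,  N(d₂) = 0.443617
V = S₁·e^{−q₁T}·N(d₁) − S₂·e^{−q₂T}·N(d₂) = 67.041508 − 37.684640 = 29.356868
Key observation: the rate r is irrelevant here: denominating values in QRS turns the exchange into a ratio option on S₁/S₂, and discounting at r drops out.
Δ₁ = e^{−q₁T}·N(d₁) = 0.633303;  Δ₂ = −e^{−q₂T}·N(d₂) = -0.417882

exchange price = 29.356868
Δ1 = 0.633303
Δ2 = -0.417882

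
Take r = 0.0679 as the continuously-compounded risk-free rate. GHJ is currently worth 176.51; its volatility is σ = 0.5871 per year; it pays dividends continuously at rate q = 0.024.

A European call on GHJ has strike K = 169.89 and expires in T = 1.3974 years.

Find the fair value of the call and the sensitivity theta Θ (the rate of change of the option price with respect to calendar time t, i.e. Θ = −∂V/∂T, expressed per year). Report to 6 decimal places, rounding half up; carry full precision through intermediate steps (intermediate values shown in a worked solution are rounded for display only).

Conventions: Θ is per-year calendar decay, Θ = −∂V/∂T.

price = 52.655904
Θ = -16.574043

σ√T = 0.5871·√1.3974 = 0.694021
d₁ = (ln(S/K) + (r−q+σ²/2)T) / (σ√T) = (ln(176.51/169.89) + (0.0679−0.024+0.5871²/2)·1.3974) / 0.694021 = (0.038226 + 0.302178) / 0.694021 = 0.490482
d₂ = d₁ − σ√T = 0.490482 − 0.694021 = -0.203539
e^{−rT} = 0.909479
e^{−qT} = 0.967019
N(d₁) = 0.688104,  N(d₂) = 0.419357
Call price V = S·e^{−qT}·N(d₁) − K·e^{−rT}·N(d₂) = 117.451322 − 64.795418 = 52.655904
φ(d₁) = (1/√(2π))·e^{−d₁²/2} = 0.353729
Θ = −S·e^{−qT}·φ(d₁)·σ/(2√T) + q·S·e^{−qT}·N(d₁) − r·K·e^{−rT}·N(d₂) = −14.993266 + 2.818832 − 4.399609 = -16.574043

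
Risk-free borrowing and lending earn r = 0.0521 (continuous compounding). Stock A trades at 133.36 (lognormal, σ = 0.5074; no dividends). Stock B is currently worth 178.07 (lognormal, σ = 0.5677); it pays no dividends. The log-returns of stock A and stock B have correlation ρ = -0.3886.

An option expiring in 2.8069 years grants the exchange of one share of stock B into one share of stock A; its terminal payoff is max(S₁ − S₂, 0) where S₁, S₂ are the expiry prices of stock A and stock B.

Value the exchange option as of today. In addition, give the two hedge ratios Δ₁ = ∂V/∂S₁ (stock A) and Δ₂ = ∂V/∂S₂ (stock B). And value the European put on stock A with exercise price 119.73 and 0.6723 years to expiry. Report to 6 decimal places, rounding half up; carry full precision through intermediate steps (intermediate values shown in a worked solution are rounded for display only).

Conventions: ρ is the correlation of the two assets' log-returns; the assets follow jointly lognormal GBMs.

σ_eff = √(σ₁² + σ₂² − 2ρσ₁σ₂) = √(0.5074² + 0.5677² − 2·-0.3886·0.5074·0.5677) = 0.896444
d₁ = (ln(S₁/S₂) + (q₂ − q₁ + σ_eff²/2)T) / (σ_eff√T) = (ln(133.36/178.07) + (0.0 − 0.0 + 0.401806)·2.8069) / 1.501884 = 0.558434
d₂ = d₁ − σ_eff√T = 0.558434 − 1.501884 = -0.943450
N(d₁) = 0.711726,  N(d₂) = 0.172725
V = S₁·e^{−q₁T}·N(d₁) − S₂·e^{−q₂T}·N(d₂) = 94.915790 − 30.757211 = 64.158579
Δ₁ = e^{−q₁T}·N(d₁) = 0.711726;  Δ₂ = −e^{−q₂T}·N(d₂) = -0.172725
[vanilla: stock A put K=119.73]
σ√T = 0.5074·√0.6723 = 0.416037
d₁ = (ln(S/K) + (r+σ²/2)T) / (σ√T) = (ln(133.36/119.73) + (0.0521+0.5074²/2)·0.6723) / 0.416037 = (0.107813 + 0.121570) / 0.416037 = 0.551353
d₂ = d₁ − σ√T = 0.551353 − 0.416037 = 0.135316
e^{−rT} = 0.965580
N(−d₁) = 0.290696,  N(−d₂) = 0.446181
price = K·e^{−rT}·N(−d₂) − S·N(−d₁) = 51.582471 − 38.767200 = 12.815271

exchange price = 64.158579
Δ1 = 0.711726
Δ2 = -0.172725
price(stock A put K=119.73) = 12.815271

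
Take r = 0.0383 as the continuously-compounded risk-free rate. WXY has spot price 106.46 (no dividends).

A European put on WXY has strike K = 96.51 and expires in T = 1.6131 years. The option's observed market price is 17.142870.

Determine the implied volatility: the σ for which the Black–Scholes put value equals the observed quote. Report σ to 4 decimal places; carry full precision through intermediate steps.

sigma = 0.4934

At σ = 0.4934 the Black–Scholes value reproduces the quote:
σ√T = 0.4934·√1.6131 = 0.626657
d₁ = (ln(S/K) + (r+σ²/2)T) / (σ√T) = (ln(106.46/96.51) + (0.0383+0.4934²/2)·1.6131) / 0.626657 = (0.098123 + 0.258131) / 0.626657 = 0.568499
d₂ = d₁ − σ√T = 0.568499 − 0.626657 = -0.058158
e^{−rT} = 0.940088
N(−d₁) = 0.284848,  N(−d₂) = 0.523189
V = K·e^{−rT}·N(−d₂) − S·N(−d₁) = 47.467796 − 30.324926 = 17.142870 (equal to the quote); since ∂V/∂σ > 0 for all σ, the implied volatility is unique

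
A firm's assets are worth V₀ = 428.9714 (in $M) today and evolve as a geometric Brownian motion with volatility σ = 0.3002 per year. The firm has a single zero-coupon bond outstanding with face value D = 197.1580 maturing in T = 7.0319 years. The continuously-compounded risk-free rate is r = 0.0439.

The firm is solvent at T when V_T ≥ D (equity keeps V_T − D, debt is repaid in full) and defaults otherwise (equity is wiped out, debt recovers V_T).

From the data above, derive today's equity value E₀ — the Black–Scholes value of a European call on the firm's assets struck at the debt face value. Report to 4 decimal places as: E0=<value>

E0=291.6196

Equity is a call on the firm's assets struck at D = 197.1580:
d₁ = [ln(V₀/D) + (r + σ²/2)T] / (σ√T)
   = [ln(428.9714/197.1580) + (0.0439 + 0.5·0.3002²)·7.0319] / (0.3002·√7.0319)
   = [0.777385 + 0.625558] / 0.796062 = 1.762353
d₂ = d₁ − σ√T = 1.762353 − 0.796062 = 0.966291
N(d₁) = 0.960995,  N(d₂) = 0.833051,  e^(−rT) = 0.734401
E₀ = V₀·N(d₁) − D·e^(−rT)·N(d₂)
   = 428.9714·0.960995 − 197.1580·0.734401·0.833051 = 291.619552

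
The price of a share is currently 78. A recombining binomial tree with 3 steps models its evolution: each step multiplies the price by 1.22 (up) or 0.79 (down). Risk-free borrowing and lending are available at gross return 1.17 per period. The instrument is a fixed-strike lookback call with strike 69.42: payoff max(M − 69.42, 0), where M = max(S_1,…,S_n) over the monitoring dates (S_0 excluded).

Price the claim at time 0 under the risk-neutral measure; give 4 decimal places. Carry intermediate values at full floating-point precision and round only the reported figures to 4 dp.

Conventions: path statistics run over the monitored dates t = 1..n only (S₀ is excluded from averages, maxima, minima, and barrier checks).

price = 36.7237

Set p* = 0.8837 (from d < R < u); the path-dependent value is the discounted p*-expectation over all price paths.
Enumerate all 2^3 = 8 price paths (U = up ×1.22, D = down ×0.79); each path with k up-moves has probability p*^k·(1−p*)^(3−k).
DDD: M=61.6200, payoff=0.0000, prob=0.001572
UDD: M=95.1600, payoff=25.7400, prob=0.011949
DUD: M=75.1764, payoff=5.7564, prob=0.011949
UUD: M=116.0952, payoff=46.6752, prob=0.090810
DDU: M=61.6200, payoff=0.0000, prob=0.011949
UDU: M=95.1600, payoff=25.7400, prob=0.090810
DUU: M=91.7152, payoff=22.2952, prob=0.090810
UUU: M=141.6361, payoff=72.2161, prob=0.690153
Price = Σ prob·payoff / R^3 = 58.817148 / 1.601613 = 36.7237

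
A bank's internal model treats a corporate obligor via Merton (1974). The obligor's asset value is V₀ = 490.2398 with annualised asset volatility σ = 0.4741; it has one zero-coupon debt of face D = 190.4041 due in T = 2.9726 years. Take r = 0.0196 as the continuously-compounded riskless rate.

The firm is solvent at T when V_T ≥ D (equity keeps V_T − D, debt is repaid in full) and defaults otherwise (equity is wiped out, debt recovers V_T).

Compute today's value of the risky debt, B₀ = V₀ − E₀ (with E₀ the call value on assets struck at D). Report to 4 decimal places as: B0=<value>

Work the structural quantities from V₀ = 490.2398 against face 190.4041:
d₁ = [ln(V₀/D) + (r + σ²/2)T] / (σ√T)
   = [ln(490.2398/190.4041) + (0.0196 + 0.5·0.4741²)·2.9726] / (0.4741·√2.9726)
   = [0.945746 + 0.392340] / 0.817407 = 1.636989
d₂ = d₁ − σ√T = 1.636989 − 0.817407 = 0.819582
N(d₁) = 0.949184,  N(d₂) = 0.793773,  e^(−rT) = 0.943402
E₀ = V₀·N(d₁) − D·e^(−rT)·N(d₂)
   = 490.2398·0.949184 − 190.4041·0.943402·0.793773 = 322.744089
B₀ = V₀ − E₀ = 490.2398 − 322.744089 = 167.495711

B0=167.4957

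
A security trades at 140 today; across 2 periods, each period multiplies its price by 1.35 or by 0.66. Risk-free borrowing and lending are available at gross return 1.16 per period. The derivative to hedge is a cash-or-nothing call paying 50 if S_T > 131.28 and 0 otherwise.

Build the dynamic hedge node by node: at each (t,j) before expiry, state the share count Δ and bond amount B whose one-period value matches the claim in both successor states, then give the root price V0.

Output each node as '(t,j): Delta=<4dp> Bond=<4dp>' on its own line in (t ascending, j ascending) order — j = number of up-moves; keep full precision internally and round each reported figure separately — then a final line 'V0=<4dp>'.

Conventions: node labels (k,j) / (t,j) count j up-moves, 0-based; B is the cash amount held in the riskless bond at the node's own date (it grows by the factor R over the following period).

No-arbitrage ⇒ martingale measure with p* = (R−d)/(u−d) = 0.7246.
Payoffs at expiry: V(2,0)=0.0000, V(2,1)=0.0000, V(2,2)=50.0000
Node (1,0) S=92.4000: V=(p*·0.0000+(1−p*)·0.0000)/1.16=0.0000; Δ=(0.0000−0.0000)/(124.7400−60.9840)=0.0000; B=V−Δ·S=0.0000
Node (1,1) S=189.0000: V=(p*·50.0000+(1−p*)·0.0000)/1.16=31.2344; Δ=(50.0000−0.0000)/(255.1500−124.7400)=0.3834; B=V−Δ·S=-41.2294
Node (0,0) S=140.0000: V=(p*·31.2344+(1−p*)·0.0000)/1.16=19.5117; Δ=(31.2344−0.0000)/(189.0000−92.4000)=0.3233; B=V−Δ·S=-25.7555
As a check, the time-0 holding Δ(0,0)·S0 + B(0,0) comes to 19.5117 — exactly V0.

(0,0): Delta=0.3233 Bond=-25.7555
(1,0): Delta=0.0000 Bond=0.0000
(1,1): Delta=0.3834 Bond=-41.2294
V0=19.5117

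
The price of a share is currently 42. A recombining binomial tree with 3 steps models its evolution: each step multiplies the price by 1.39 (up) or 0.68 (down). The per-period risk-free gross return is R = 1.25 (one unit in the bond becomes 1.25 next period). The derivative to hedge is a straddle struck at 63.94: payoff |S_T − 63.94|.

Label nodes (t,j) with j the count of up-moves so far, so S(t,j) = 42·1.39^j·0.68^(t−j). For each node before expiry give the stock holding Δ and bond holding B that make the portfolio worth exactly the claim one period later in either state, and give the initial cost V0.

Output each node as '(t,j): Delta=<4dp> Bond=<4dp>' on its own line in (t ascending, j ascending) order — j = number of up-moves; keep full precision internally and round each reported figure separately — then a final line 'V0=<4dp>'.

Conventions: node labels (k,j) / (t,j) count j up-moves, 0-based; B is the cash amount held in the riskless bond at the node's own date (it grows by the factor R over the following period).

The replicating-portfolio and risk-neutral prices coincide; use p* = (1.25−0.68)/(1.39−0.68) = 0.8028 for the latter.
Expiry values: V(3,0)=50.7339, V(3,1)=36.9451, V(3,2)=8.7592, V(3,3)=48.8560
(2,0): S=19.4208. Δ = (V_up−V_dn)/(S_up−S_dn) = (36.9451−50.7339)/(26.9949−13.2061) = -1.0000. V = [p*·36.9451 + (1−p*)·50.7339]/1.25 = 31.7312. B = V − Δ·S = 51.1520.
(2,1): S=39.6984. Δ = (V_up−V_dn)/(S_up−S_dn) = (8.7592−36.9451)/(55.1808−26.9949) = -1.0000. V = [p*·8.7592 + (1−p*)·36.9451]/1.25 = 11.4536. B = V − Δ·S = 51.1520.
(2,2): S=81.1482. Δ = (V_up−V_dn)/(S_up−S_dn) = (48.8560−8.7592)/(112.7960−55.1808) = 0.6959. V = [p*·48.8560 + (1−p*)·8.7592]/1.25 = 32.7597. B = V − Δ·S = -23.7147.
(1,0): S=28.5600. Δ = (V_up−V_dn)/(S_up−S_dn) = (11.4536−31.7312)/(39.6984−19.4208) = -1.0000. V = [p*·11.4536 + (1−p*)·31.7312]/1.25 = 12.3616. B = V − Δ·S = 40.9216.
(1,1): S=58.3800. Δ = (V_up−V_dn)/(S_up−S_dn) = (32.7597−11.4536)/(81.1482−39.6984) = 0.5140. V = [p*·32.7597 + (1−p*)·11.4536]/1.25 = 22.8468. B = V − Δ·S = -7.1618.
(0,0): S=42.0000. Δ = (V_up−V_dn)/(S_up−S_dn) = (22.8468−12.3616)/(58.3800−28.5600) = 0.3516. V = [p*·22.8468 + (1−p*)·12.3616]/1.25 = 16.6234. B = V − Δ·S = 1.8556.
As a check, the time-0 holding Δ(0,0)·S0 + B(0,0) comes to 16.6234 — exactly V0.

(0,0): Delta=0.3516 Bond=1.8556
(1,0): Delta=-1.0000 Bond=40.9216
(1,1): Delta=0.5140 Bond=-7.1618
(2,0): Delta=-1.0000 Bond=51.1520
(2,1): Delta=-1.0000 Bond=51.1520
(2,2): Delta=0.6959 Bond=-23.7147
V0=16.6234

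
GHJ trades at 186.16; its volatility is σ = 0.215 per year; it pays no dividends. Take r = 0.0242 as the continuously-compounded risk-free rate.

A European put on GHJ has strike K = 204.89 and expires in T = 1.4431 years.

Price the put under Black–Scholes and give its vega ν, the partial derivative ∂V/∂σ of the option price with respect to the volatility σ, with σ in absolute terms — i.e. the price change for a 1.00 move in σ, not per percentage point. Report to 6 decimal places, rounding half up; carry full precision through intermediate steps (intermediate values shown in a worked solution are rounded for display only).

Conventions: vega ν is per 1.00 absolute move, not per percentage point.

σ√T = 0.215·√1.4431 = 0.258278
d₁ = (ln(S/K) + (r+σ²/2)T) / (σ√T) = (ln(186.16/204.89) + (0.0242+0.215²/2)·1.4431) / 0.258278 = (-0.095867 + 0.068277) / 0.258278 = -0.106823
d₂ = d₁ − σ√T = -0.106823 − 0.258278 = -0.365101
e^{−rT} = 0.965680
N(−d₁) = 0.542535,  N(−d₂) = 0.642482
Put price V = K·e^{−rT}·N(−d₂) − S·N(−d₁) = 127.120272 − 100.998394 = 26.121878
φ(d₁) = (1/√(2π))·e^{−d₁²/2} = 0.396673
ν = S·φ(d₁)·√T = 88.708806

price = 26.121878
ν = 88.708806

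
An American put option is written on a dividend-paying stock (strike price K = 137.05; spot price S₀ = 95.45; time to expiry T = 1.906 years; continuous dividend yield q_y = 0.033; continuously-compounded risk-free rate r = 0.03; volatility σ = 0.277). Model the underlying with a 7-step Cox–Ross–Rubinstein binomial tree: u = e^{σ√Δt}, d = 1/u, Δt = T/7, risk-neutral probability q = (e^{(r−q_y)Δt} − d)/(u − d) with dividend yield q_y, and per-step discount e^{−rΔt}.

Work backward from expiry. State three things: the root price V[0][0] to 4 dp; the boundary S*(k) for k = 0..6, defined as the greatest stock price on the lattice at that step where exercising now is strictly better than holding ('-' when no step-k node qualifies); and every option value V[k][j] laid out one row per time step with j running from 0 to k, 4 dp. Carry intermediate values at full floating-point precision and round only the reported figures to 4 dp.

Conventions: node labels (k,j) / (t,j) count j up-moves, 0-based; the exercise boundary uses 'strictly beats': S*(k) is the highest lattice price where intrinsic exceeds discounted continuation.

price = 44.5762
boundary = - - 71.4873 82.6043 71.4873 82.6043 95.4500
tree:
44.5762
54.8846 33.3220
65.5627 43.3817 22.1583
75.1835 54.4457 31.2232 11.9586
83.5096 65.5627 42.2626 18.8772 4.0858
90.7151 75.1835 54.4457 28.7763 7.6442 0.0000
96.9509 83.5096 65.5627 41.6000 14.3015 0.0000 0.0000
102.3475 90.7151 75.1835 54.4457 26.7566 0.0000 0.0000 0.0000

Δt=0.27229, u=1.15551, d=0.86542, q=0.46111, disc=e^(-rΔt)=0.99186
k=7 terminal: V=max(K-S,0) → 102.3475 90.7151 75.1835 54.4457 26.7566 0.0000 0.0000 0.0000
k=6: j=0 S=40.0991 intr=96.9509 cont=96.1946 V=96.9509[EX]; j=1 S=53.5404 intr=83.5096 cont=82.8736 V=83.5096[EX]; j=2 S=71.4873 intr=65.5627 cont=65.0872 V=65.5627[EX]; j=3 S=95.4500 intr=41.6000 cont=41.3389 V=41.6000[EX]; j=4 S=127.4451 intr=9.6049 cont=14.3015 V=14.3015[hold]; j=5 S=170.1649 intr=0.0000 cont=0.0000 V=0.0000[hold]; j=6 S=227.2046 intr=0.0000 cont=0.0000 V=0.0000[hold]  S*(6)=95.4500
k=5: j=0 S=46.3349 intr=90.7151 cont=90.0146 V=90.7151[EX]; j=1 S=61.8665 intr=75.1835 cont=74.6220 V=75.1835[EX]; j=2 S=82.6043 intr=54.4457 cont=54.0697 V=54.4457[EX]; j=3 S=110.2934 intr=26.7566 cont=28.7763 V=28.7763[hold]; j=4 S=147.2640 intr=0.0000 cont=7.6442 V=7.6442[hold]; j=5 S=196.6272 intr=0.0000 cont=0.0000 V=0.0000[hold]  S*(5)=82.6043
k=4: j=0 S=53.5404 intr=83.5096 cont=82.8736 V=83.5096[EX]; j=1 S=71.4873 intr=65.5627 cont=65.0872 V=65.5627[EX]; j=2 S=95.4500 intr=41.6000 cont=42.2626 V=42.2626[hold]; j=3 S=127.4451 intr=9.6049 cont=18.8772 V=18.8772[hold]; j=4 S=170.1649 intr=0.0000 cont=4.0858 V=4.0858[hold]  S*(4)=71.4873
k=3: j=0 S=61.8665 intr=75.1835 cont=74.6220 V=75.1835[EX]; j=1 S=82.6043 intr=54.4457 cont=54.3728 V=54.4457[EX]; j=2 S=110.2934 intr=26.7566 cont=31.2232 V=31.2232[hold]; j=3 S=147.2640 intr=0.0000 cont=11.9586 V=11.9586[hold]  S*(3)=82.6043
k=2: j=0 S=71.4873 intr=65.5627 cont=65.0872 V=65.5627[EX]; j=1 S=95.4500 intr=41.6000 cont=43.3817 V=43.3817[hold]; j=2 S=127.4451 intr=9.6049 cont=22.1583 V=22.1583[hold]  S*(2)=71.4873
k=1: j=0 S=82.6043 intr=54.4457 cont=54.8846 V=54.8846[hold]; j=1 S=110.2934 intr=26.7566 cont=33.3220 V=33.3220[hold]  S*(1)=-
k=0: j=0 S=95.4500 intr=41.6000 cont=44.5762 V=44.5762[hold]  S*(0)=-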